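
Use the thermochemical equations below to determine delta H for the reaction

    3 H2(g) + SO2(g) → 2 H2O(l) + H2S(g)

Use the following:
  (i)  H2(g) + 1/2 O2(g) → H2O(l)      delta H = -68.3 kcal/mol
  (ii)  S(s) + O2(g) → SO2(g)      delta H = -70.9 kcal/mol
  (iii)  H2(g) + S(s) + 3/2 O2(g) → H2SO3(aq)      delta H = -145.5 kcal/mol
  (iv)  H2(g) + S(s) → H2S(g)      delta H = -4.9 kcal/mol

(i) × 2: (2)·(-68.3) = -136.6 kcal/mol
(ii) reversed: +70.9 kcal/mol
(iii): not needed.
(iv) as written: -4.9 kcal/mol
By Hess's law, delta H = (2)·(-68.3) + (-1)·(-70.9) + (1)·(-4.9) = -70.6 kcal/mol

delta H = -70.6 kcal/mol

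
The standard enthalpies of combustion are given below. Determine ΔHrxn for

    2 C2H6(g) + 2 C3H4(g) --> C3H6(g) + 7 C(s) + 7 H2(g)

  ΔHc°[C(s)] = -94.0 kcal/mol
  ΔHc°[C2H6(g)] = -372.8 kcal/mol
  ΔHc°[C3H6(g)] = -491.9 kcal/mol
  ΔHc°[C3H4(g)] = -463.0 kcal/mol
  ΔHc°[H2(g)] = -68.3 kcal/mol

ΔHrxn = -43.6 kcal/mol

Using ΔH = Σ nΔHc°(reactants) − Σ nΔHc°(products):
= [2·(-372.8) + 2·(-463.0)] − [1·(-491.9) + 7·(-94.0) + 7·(-68.3)]
= -43.6 kcal/mol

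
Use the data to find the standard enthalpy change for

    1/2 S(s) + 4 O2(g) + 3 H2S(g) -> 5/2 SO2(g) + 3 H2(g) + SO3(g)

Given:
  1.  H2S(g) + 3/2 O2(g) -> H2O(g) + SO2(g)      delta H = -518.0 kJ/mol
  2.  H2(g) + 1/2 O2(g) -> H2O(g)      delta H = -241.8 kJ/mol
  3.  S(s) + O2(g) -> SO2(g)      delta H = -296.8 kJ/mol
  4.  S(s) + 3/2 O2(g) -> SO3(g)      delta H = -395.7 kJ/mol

eq. 1 × 3: (3)·(-518.0) = -1554.0 kJ/mol
eq. 2 reversed and × 3: (-3)·(-241.8) = +725.4 kJ/mol
eq. 3 reversed and × 1/2: (-1/2)·(-296.8) = +148.4 kJ/mol
eq. 4 as written: -395.7 kJ/mol
delta H = (-1554.0) + (+725.4) + (+148.4) + (-395.7) = -1075.9 kJ/mol

delta H = -1075.9 kJ/mol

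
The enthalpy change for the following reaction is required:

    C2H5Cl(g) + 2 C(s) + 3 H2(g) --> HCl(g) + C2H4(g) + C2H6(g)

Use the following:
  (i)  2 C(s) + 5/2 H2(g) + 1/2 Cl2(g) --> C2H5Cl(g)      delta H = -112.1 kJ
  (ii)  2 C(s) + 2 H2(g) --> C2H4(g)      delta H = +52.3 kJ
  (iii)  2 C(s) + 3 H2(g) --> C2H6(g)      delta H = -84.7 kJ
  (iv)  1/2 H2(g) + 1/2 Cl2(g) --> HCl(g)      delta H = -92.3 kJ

(i) reversed: +112.1 kJ
(ii) as written: +52.3 kJ
(iii) as written: -84.7 kJ
(iv) as written: -92.3 kJ
delta H = (+112.1) + (+52.3) + (-84.7) + (-92.3) = -12.6 kJ

delta H = -12.6 kJ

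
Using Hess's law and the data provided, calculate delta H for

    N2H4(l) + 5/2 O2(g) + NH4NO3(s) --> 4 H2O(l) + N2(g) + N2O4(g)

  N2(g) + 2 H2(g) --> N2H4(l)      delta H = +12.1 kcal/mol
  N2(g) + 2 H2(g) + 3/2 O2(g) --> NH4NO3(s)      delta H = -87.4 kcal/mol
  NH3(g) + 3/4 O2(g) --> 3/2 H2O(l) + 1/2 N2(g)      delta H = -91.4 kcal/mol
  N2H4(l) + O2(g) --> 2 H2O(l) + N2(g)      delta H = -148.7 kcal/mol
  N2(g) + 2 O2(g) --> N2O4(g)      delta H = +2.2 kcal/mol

delta H = -195.7 kcal/mol

equation 1 as written: +12.1 kcal/mol
equation 2 reversed: +87.4 kcal/mol
equation 3: not needed.
equation 4 × 2: (2)·(-148.7) = -297.4 kcal/mol
equation 5 as written: +2.2 kcal/mol
Since enthalpy is a state function, delta H = (1)·(+12.1) + (-1)·(-87.4) + (2)·(-148.7) + (1)·(+2.2) = -195.7 kcal/mol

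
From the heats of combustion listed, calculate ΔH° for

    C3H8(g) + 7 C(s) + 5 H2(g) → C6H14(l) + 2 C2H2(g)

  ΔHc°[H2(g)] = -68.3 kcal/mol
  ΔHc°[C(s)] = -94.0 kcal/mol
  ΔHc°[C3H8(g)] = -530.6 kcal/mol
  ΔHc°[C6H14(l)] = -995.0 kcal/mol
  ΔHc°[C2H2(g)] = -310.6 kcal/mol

With combustion enthalpies, reactants minus products:
= [1·(-530.6) + 7·(-94.0) + 5·(-68.3)] − [1·(-995.0) + 2·(-310.6)]
= 86.1 kcal/mol

ΔH° = 86.1 kcal/mol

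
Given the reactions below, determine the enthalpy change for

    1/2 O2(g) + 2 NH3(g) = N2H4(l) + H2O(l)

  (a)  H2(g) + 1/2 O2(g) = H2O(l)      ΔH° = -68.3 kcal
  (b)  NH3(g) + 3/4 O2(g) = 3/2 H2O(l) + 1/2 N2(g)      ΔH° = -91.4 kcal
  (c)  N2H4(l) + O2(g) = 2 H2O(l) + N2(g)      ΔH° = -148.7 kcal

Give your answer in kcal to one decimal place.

(a): not needed (H2(g) appears nowhere else).
(b) × 2 (scale by 2 for the 2 NH3(g)): (2)·(-91.4) = -182.8 kcal
(c) reversed (reverse to put N2H4(l) on the product side): +148.7 kcal
ΔH° = (-182.8) + (+148.7) = -34.1 kcal

ΔH° = -34.1 kcal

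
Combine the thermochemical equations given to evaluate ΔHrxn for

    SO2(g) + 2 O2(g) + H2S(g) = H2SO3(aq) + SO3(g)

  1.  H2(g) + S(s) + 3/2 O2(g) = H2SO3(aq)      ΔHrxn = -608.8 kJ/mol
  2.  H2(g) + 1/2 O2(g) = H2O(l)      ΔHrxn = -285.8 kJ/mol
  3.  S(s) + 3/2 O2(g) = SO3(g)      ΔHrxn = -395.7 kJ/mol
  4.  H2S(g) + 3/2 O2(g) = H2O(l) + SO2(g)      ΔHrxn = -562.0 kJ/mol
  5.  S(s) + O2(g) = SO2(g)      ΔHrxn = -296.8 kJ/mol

ΔHrxn = -687.1 kJ/mol

eq. 1 as written: -608.8 kJ/mol
eq. 2 reversed: +285.8 kJ/mol
eq. 3 as written: -395.7 kJ/mol
eq. 4 as written: -562.0 kJ/mol
eq. 5 reversed and × 2: (-2)·(-296.8) = +593.6 kJ/mol
ΔHrxn = (-608.8) + (+285.8) + (-395.7) + (-562.0) + (+593.6) = -687.1 kJ/mol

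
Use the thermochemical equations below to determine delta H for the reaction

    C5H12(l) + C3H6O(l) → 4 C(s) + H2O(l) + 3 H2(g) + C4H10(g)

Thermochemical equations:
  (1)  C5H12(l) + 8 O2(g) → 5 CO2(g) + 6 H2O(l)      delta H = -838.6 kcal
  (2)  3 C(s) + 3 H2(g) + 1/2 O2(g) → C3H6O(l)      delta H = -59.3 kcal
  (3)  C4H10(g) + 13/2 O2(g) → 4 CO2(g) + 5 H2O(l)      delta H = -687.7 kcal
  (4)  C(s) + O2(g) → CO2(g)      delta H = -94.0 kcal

(1) as written (C5H12(l) already on the reactant side): -838.6 kcal
(2) reversed (reverse to put C3H6O(l) on the reactant side): +59.3 kcal
(3) reversed (reverse to put C4H10(g) on the product side): +687.7 kcal
(4) reversed: +94.0 kcal
By Hess's law, delta H = (1)·(-838.6) + (-1)·(-59.3) + (-1)·(-687.7) + (-1)·(-94.0) = 2.4 kcal

delta H = 2.4 kcal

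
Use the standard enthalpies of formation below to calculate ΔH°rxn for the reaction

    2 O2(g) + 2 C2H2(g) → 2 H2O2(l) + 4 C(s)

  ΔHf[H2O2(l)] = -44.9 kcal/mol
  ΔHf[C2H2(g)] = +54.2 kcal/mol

Products: 2·(-44.9) + 4·(+0.0) = -89.8
Reactants: 2·(+0.0) + 2·(+54.2) = +108.4
ΔH°rxn = (-89.8) − (+108.4) = -198.2 kcal/mol

ΔH°rxn = -198.2 kcal/mol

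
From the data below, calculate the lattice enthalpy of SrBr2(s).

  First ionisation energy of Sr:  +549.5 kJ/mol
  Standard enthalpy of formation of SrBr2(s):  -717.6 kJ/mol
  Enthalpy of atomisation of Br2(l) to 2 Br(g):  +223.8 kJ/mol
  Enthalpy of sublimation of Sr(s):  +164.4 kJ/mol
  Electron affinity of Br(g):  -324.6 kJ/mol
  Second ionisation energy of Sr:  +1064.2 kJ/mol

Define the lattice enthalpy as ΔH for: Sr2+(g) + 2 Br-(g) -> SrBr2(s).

U = -2070.3 kJ/mol

ΔHf° = 1·ΔHsub + 1·(ΣIE) + 1·D(Br2) + 2·EA + U
-717.6 = 1·(+164.4) + 1·(+1613.7) + 1·(+223.8) + 2·(-324.6) + U
U = -717.6 − (+1352.7) = -2070.3 kJ/mol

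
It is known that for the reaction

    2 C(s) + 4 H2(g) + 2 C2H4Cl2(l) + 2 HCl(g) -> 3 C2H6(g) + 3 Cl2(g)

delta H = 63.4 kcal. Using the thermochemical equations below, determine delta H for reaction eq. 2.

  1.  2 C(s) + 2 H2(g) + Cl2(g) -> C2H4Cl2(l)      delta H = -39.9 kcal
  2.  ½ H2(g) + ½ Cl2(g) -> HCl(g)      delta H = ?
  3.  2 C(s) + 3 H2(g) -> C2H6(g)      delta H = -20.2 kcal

delta H = -22.1 kcal

eq. 1 reversed and × 2 (reverse to put C2H4Cl2(l) on the reactant side; scale by 2 for the 2 C2H4Cl2(l)): (-2)·(-39.9) = +79.8 kcal
eq. 2 reversed and × 2 (HCl(g) must end up as a reactant; ×2 to match 2 HCl(g) in the target): contributes −2·x
eq. 3 × 3 (scale by 3 for the 3 C2H6(g)): (3)·(-20.2) = -60.6 kcal
+63.4 = (+79.8) + (-60.6) − 2·x
x = (+63.4 − (+19.2)) / (-2) = -22.1 kcal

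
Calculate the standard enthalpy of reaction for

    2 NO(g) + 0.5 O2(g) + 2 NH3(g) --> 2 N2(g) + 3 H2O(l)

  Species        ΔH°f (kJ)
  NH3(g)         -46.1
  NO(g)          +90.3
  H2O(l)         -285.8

ΔH°rxn = Σ nΔHf°(products) − Σ nΔHf°(reactants).
Products: 2·(+0.0) + 3·(-285.8) = -857.4
Reactants: 2·(+90.3) + 1/2·(+0.0) + 2·(-46.1) = +88.4
ΔH° = (-857.4) − (+88.4) = -945.8 kJ

ΔH° = -945.8 kJ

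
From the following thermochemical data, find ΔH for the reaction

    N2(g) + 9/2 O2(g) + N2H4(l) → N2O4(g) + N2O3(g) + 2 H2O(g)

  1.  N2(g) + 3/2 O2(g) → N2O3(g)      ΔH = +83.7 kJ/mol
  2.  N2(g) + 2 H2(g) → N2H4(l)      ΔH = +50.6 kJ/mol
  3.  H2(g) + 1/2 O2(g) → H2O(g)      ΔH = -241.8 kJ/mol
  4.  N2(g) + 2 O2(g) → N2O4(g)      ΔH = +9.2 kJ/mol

eq. 1 as written (N2O3(g) already on the product side): +83.7 kJ/mol
eq. 2 reversed (N2H4(l) must end up as a reactant): -50.6 kJ/mol
eq. 3 × 2 (scale by 2 for the 2 H2O(g)): (2)·(-241.8) = -483.6 kJ/mol
eq. 4 as written (N2O4(g) already on the product side): +9.2 kJ/mol
Summing the manipulated equations, ΔH = (1)·(+83.7) + (-1)·(+50.6) + (2)·(-241.8) + (1)·(+9.2) = -441.3 kJ/mol

ΔH = -441.3 kJ/mol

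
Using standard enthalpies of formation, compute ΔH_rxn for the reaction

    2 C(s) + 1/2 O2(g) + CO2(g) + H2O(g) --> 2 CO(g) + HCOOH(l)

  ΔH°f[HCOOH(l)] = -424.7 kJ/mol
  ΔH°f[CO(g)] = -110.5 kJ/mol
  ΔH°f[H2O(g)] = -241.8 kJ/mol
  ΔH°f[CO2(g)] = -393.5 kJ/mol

Products: 2·(-110.5) + 1·(-424.7) = -645.7
Reactants: 2·(+0.0) + 1/2·(+0.0) + 1·(-393.5) + 1·(-241.8) = -635.3
ΔH_rxn = (-645.7) − (-635.3) = -10.4 kJ/mol

ΔH_rxn = -10.4 kJ/mol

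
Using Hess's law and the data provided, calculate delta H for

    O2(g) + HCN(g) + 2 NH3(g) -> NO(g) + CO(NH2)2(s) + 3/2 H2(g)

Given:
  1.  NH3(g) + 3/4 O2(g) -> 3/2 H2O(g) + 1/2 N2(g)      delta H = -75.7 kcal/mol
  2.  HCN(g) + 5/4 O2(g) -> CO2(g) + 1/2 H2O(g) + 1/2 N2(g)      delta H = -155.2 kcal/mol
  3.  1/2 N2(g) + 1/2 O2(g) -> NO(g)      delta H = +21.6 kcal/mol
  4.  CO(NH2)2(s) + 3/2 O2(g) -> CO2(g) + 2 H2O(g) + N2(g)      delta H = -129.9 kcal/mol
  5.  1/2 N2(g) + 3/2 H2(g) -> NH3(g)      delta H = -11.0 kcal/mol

eq. 1 as written: -75.7 kcal/mol
eq. 2 as written (HCN(g) already on the reactant side): -155.2 kcal/mol
eq. 3 as written (NO(g) already on the product side): +21.6 kcal/mol
eq. 4 reversed (reverse to put CO(NH2)2(s) on the product side): +129.9 kcal/mol
eq. 5 reversed (H2(g) must end up as a product): +11.0 kcal/mol
delta H = (1)·(-75.7) + (1)·(-155.2) + (1)·(+21.6) + (-1)·(-129.9) + (-1)·(-11.0) = -68.4 kcal/mol

delta H = -68.4 kcal/mol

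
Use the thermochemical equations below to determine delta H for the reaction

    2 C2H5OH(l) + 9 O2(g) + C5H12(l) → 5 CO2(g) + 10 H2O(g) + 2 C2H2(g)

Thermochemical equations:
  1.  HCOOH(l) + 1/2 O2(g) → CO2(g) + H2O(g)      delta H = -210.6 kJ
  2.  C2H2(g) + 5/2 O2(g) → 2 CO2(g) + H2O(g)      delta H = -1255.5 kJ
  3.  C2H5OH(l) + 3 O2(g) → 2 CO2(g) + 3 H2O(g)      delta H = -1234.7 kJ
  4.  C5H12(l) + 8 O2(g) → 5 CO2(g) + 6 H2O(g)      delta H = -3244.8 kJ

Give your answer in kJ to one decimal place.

eq. 1: not needed (HCOOH(l) appears nowhere else).
eq. 2 reversed and × 2 (C2H2(g) must end up as a product; ×2 to match 2 C2H2(g) in the target): (-2)·(-1255.5) = +2511.0 kJ
eq. 3 × 2 (scale by 2 for the 2 C2H5OH(l)): (2)·(-1234.7) = -2469.4 kJ
eq. 4 as written (C5H12(l) already on the reactant side): -3244.8 kJ
delta H = (+2511.0) + (-2469.4) + (-3244.8) = -3203.2 kJ

delta H = -3203.2 kJ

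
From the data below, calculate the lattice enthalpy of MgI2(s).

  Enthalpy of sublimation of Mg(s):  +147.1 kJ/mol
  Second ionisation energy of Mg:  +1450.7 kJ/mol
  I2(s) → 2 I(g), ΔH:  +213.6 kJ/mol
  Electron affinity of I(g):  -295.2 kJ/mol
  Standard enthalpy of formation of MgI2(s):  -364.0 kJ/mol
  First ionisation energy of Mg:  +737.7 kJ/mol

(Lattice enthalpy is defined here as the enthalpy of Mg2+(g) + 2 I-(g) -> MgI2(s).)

ΔHf° = 1·ΔHsub + 1·(ΣIE) + 1·D(I2) + 2·EA + U
-364.0 = 1·(+147.1) + 1·(+2188.4) + 1·(+213.6) + 2·(-295.2) + U
U = -364.0 − (+1958.7) = -2322.7 kJ/mol

U = -2322.7 kJ/mol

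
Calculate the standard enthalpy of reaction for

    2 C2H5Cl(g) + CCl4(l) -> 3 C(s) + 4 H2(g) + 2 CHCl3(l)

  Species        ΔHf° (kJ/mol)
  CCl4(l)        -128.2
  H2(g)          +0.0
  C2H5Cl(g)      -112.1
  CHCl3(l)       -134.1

Products: 3·(+0.0) + 4·(+0.0) + 2·(-134.1) = -268.2
Reactants: 2·(-112.1) + 1·(-128.2) = -352.4
ΔH_rxn = (-268.2) − (-352.4) = 84.2 kJ/mol

ΔH_rxn = 84.2 kJ/mol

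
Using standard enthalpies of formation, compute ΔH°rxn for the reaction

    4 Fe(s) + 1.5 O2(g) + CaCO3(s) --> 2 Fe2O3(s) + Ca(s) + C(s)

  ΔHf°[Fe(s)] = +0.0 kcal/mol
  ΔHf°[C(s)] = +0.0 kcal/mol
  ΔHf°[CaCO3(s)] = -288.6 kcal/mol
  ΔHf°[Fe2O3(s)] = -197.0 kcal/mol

ΔH°rxn = Σ nΔHf°(products) − Σ nΔHf°(reactants).
Products: 2·(-197.0) + 1·(+0.0) + 1·(+0.0) = -394.0
Reactants: 4·(+0.0) + 3/2·(+0.0) + 1·(-288.6) = -288.6
ΔH°rxn = (-394.0) − (-288.6) = -105.4 kcal/mol

ΔH°rxn = -105.4 kcal/mol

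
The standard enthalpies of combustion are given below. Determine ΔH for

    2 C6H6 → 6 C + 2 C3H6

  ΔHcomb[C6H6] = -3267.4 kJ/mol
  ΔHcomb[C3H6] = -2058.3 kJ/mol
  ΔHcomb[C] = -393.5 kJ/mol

Using ΔH = Σ nΔHc°(reactants) − Σ nΔHc°(products):
= [2·(-3267.4)] − [6·(-393.5) + 2·(-2058.3)]
= -57.2 kJ/mol

ΔH = -57.2 kJ/mol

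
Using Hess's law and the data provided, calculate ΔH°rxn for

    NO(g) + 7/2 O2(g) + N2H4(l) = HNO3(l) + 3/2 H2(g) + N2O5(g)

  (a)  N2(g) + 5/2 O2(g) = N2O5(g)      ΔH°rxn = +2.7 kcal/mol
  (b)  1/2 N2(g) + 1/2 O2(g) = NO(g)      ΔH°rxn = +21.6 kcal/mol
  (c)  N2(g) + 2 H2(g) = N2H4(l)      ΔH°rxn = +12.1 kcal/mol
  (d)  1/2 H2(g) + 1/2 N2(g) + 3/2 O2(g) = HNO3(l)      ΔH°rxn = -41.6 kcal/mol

(a) as written: +2.7 kcal/mol
(b) reversed: -21.6 kcal/mol
(c) reversed: -12.1 kcal/mol
(d) as written: -41.6 kcal/mol
ΔH°rxn = (1)·(+2.7) + (-1)·(+21.6) + (-1)·(+12.1) + (1)·(-41.6) = -72.6 kcal/mol

ΔH°rxn = -72.6 kcal/mol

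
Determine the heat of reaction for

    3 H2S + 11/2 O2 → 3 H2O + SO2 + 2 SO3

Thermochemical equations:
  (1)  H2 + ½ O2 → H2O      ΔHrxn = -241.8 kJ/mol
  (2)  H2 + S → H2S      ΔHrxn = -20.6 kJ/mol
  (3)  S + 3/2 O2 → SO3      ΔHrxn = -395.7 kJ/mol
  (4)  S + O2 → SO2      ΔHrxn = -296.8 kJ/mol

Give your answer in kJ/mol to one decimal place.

(1) × 3: (3)·(-241.8) = -725.4 kJ/mol
(2) reversed and × 3: (-3)·(-20.6) = +61.8 kJ/mol
(3) × 2: (2)·(-395.7) = -791.4 kJ/mol
(4) as written: -296.8 kJ/mol
ΔHrxn = (-725.4) + (+61.8) + (-791.4) + (-296.8) = -1751.8 kJ/mol

ΔHrxn = -1751.8 kJ/mol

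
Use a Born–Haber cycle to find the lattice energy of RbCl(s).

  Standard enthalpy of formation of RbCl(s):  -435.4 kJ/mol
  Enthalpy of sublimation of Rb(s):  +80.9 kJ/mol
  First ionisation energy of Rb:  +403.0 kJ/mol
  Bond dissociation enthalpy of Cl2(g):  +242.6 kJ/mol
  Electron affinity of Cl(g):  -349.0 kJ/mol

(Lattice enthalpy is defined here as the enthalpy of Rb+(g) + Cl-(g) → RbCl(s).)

ΔHf° = 1·ΔHsub + 1·(ΣIE) + 1/2·D(Cl2) + 1·EA + U
-435.4 = 1·(+80.9) + 1·(+403.0) + 1/2·(+242.6) + 1·(-349.0) + U
U = -435.4 − (+256.2) = -691.6 kJ/mol

U = -691.6 kJ/mol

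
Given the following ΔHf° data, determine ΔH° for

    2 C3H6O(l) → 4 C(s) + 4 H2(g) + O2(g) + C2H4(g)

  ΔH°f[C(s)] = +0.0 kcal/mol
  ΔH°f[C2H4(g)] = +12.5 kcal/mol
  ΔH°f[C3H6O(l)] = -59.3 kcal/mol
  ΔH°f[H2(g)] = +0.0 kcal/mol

ΔH° = 131.1 kcal/mol

ΔH°rxn = Σ nΔHf°(products) − Σ nΔHf°(reactants).
Products: 4·(+0.0) + 4·(+0.0) + 1·(+0.0) + 1·(+12.5) = +12.5
Reactants: 2·(-59.3) = -118.6
ΔH° = (+12.5) − (-118.6) = 131.1 kcal/mol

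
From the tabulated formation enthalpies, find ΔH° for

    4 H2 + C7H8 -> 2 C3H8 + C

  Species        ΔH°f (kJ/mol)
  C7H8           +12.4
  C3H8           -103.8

ΔH°rxn = Σ nΔHf°(products) − Σ nΔHf°(reactants).
Products: 2·(-103.8) + 1·(+0.0) = -207.6
Reactants: 4·(+0.0) + 1·(+12.4) = +12.4
ΔH° = (-207.6) − (+12.4) = -220.0 kJ/mol

ΔH° = -220.0 kJ/mol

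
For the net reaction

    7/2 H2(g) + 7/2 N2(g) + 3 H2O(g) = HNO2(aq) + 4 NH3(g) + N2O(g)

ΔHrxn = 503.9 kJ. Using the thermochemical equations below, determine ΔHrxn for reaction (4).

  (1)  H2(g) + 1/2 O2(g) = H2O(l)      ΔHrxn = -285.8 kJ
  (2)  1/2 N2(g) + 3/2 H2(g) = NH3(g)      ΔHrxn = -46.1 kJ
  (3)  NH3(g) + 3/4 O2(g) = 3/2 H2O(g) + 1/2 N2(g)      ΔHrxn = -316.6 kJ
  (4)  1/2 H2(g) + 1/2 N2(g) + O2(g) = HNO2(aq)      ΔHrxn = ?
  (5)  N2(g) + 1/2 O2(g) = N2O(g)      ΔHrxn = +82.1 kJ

ΔHrxn = -119.2 kJ

(1): not needed (H2O(l) appears nowhere else).
(2) × 2: (2)·(-46.1) = -92.2 kJ
(3) reversed and × 2 (reverse to put H2O(g) on the reactant side; scale by 2 for the 3 H2O(g)): (-2)·(-316.6) = +633.2 kJ
(4) as written (HNO2(aq) already on the product side): contributes x
(5) as written (N2O(g) already on the product side): +82.1 kJ
+503.9 = (-92.2) + (+633.2) + (+82.1) + x
x = (+503.9 − (+623.1)) / (1) = -119.2 kJ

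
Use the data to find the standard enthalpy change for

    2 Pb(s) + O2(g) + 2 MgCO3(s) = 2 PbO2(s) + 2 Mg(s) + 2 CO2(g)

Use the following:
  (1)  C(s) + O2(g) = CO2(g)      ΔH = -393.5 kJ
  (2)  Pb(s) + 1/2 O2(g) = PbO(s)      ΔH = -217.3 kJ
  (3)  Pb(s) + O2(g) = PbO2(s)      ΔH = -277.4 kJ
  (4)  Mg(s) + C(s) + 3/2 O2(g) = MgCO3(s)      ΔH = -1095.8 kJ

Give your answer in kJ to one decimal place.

(1) × 2: (2)·(-393.5) = -787.0 kJ
(2): not needed.
(3) × 2: (2)·(-277.4) = -554.8 kJ
(4) reversed and × 2: (-2)·(-1095.8) = +2191.6 kJ
Since enthalpy is a state function, ΔH = (-787.0) + (-554.8) + (+2191.6) = 849.8 kJ

ΔH = 849.8 kJ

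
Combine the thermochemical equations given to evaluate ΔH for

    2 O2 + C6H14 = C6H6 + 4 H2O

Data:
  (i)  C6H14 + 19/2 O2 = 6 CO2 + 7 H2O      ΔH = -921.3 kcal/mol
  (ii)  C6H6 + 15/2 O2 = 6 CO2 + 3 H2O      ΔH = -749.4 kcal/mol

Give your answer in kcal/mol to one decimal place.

ΔH = -171.9 kcal/mol

(i) as written (C6H14 already on the reactant side): -921.3 kcal/mol
(ii) reversed (reverse to put C6H6 on the product side): +749.4 kcal/mol
ΔH = (-921.3) + (+749.4) = -171.9 kcal/mol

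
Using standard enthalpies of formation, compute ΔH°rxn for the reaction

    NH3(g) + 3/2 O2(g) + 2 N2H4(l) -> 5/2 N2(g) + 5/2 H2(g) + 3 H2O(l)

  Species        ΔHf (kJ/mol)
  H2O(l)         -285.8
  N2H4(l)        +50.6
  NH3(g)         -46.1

Products: 5/2·(+0.0) + 5/2·(+0.0) + 3·(-285.8) = -857.4
Reactants: 1·(-46.1) + 3/2·(+0.0) + 2·(+50.6) = +55.1
ΔH°rxn = (-857.4) − (+55.1) = -912.5 kJ/mol

ΔH°rxn = -912.5 kJ/mol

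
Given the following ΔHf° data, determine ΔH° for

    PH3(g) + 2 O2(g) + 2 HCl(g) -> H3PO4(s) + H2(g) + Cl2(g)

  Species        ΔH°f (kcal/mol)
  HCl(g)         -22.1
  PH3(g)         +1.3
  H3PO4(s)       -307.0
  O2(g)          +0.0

ΔH°rxn = Σ nΔHf°(products) − Σ nΔHf°(reactants).
Products: 1·(-307.0) + 1·(+0.0) + 1·(+0.0) = -307.0
Reactants: 1·(+1.3) + 2·(+0.0) + 2·(-22.1) = -42.9
ΔH° = (-307.0) − (-42.9) = -264.1 kcal/mol

ΔH° = -264.1 kcal/mol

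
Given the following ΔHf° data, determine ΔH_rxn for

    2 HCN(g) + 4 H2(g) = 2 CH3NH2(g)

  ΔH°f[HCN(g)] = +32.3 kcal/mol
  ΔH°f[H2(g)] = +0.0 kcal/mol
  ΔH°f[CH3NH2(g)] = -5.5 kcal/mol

Products: 2·(-5.5) = -11.0
Reactants: 2·(+32.3) + 4·(+0.0) = +64.6
ΔH_rxn = (-11.0) − (+64.6) = -75.6 kcal/mol

ΔH_rxn = -75.6 kcal/mol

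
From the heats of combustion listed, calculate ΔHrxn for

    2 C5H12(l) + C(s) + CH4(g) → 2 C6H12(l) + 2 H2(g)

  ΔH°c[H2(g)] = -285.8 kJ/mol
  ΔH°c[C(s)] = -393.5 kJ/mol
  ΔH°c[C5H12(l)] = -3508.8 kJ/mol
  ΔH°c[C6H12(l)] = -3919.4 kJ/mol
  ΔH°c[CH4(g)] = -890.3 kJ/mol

Using ΔH = Σ nΔHc°(reactants) − Σ nΔHc°(products):
= [2·(-3508.8) + 1·(-393.5) + 1·(-890.3)] − [2·(-3919.4) + 2·(-285.8)]
= 109.0 kJ/mol

ΔHrxn = 109.0 kJ/mol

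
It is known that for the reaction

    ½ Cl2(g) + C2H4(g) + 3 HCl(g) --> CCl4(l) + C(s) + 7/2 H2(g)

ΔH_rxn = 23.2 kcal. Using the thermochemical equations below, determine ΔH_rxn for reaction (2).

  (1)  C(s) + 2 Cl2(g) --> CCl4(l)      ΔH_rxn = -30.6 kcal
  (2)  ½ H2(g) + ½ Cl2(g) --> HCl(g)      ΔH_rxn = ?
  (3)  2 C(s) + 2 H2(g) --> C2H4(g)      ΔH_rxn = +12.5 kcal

ΔH_rxn = -22.1 kcal

(1) as written (CCl4(l) already on the product side): -30.6 kcal
(2) reversed and × 3 (HCl(g) must end up as a reactant; scale by 3 for the 3 HCl(g)): contributes −3·x
(3) reversed (reverse to put C2H4(g) on the reactant side): -12.5 kcal
+23.2 = (-30.6) + (-12.5) − 3·x
x = (+23.2 − (-43.1)) / (-3) = -22.1 kcal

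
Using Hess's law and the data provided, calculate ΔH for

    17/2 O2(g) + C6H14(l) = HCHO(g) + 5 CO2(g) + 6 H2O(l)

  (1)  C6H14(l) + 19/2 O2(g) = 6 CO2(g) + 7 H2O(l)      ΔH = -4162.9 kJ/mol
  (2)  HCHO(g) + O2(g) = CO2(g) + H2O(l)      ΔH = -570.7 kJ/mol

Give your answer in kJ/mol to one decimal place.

ΔH = -3592.2 kJ/mol

(1) as written (C6H14(l) already on the reactant side): -4162.9 kJ/mol
(2) reversed (HCHO(g) must end up as a product): +570.7 kJ/mol
ΔH = (1)·(-4162.9) + (-1)·(-570.7) = -3592.2 kJ/mol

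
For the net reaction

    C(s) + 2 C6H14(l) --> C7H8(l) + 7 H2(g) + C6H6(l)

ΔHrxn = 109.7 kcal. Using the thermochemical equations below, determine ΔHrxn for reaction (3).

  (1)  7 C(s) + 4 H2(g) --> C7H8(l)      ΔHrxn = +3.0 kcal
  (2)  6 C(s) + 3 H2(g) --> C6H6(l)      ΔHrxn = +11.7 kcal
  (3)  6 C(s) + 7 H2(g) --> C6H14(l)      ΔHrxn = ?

ΔHrxn = -47.5 kcal

(1) as written: +3.0 kcal
(2) as written: +11.7 kcal
(3) reversed and × 2: contributes −2·x
+109.7 = (+3.0) + (+11.7) − 2·x
x = (+109.7 − (+14.7)) / (-2) = -47.5 kcal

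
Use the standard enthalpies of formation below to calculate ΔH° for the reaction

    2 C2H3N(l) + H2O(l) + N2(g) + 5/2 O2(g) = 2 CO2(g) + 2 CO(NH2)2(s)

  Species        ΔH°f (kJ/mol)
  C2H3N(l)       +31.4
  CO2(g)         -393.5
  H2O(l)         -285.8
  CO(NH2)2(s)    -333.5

Products: 2·(-393.5) + 2·(-333.5) = -1454.0
Reactants: 2·(+31.4) + 1·(-285.8) + 1·(+0.0) + 5/2·(+0.0) = -223.0
ΔH° = (-1454.0) − (-223.0) = -1231.0 kJ/mol

ΔH° = -1231.0 kJ/mol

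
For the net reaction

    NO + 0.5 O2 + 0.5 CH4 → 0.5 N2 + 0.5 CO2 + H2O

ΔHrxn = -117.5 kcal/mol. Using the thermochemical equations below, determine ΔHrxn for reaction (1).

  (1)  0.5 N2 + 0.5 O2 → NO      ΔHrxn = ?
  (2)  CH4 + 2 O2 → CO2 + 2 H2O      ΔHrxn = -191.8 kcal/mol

ΔHrxn = 21.6 kcal/mol

(1) reversed: contributes −x
(2) × 1/2: (1/2)·(-191.8) = -95.9 kcal/mol
-117.5 = (-95.9) − x
x = (-117.5 − (-95.9)) / (-1) = 21.6 kcal/mol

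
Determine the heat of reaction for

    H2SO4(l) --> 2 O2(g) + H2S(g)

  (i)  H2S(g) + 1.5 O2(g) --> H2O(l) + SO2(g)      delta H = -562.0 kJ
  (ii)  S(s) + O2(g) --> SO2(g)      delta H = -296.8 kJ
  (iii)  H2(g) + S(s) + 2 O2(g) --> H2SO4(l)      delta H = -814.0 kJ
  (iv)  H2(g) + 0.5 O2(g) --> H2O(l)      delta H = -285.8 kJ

delta H = 793.4 kJ

(i) reversed: +562.0 kJ
(ii) as written: -296.8 kJ
(iii) reversed: +814.0 kJ
(iv) as written: -285.8 kJ
Combining the equations, delta H = (-1)·(-562.0) + (1)·(-296.8) + (-1)·(-814.0) + (1)·(-285.8) = 793.4 kJ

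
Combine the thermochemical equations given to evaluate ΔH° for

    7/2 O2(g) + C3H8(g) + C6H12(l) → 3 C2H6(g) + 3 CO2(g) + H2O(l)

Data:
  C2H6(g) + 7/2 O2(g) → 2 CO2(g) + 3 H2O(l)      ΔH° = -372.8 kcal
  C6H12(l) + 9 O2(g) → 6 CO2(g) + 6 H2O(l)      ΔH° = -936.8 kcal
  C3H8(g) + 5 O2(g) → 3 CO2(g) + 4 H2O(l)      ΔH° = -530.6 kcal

ΔH° = -349.0 kcal

equation 1 reversed and × 3 (C2H6(g) must end up as a product; ×3 to match 3 C2H6(g) in the target): (-3)·(-372.8) = +1118.4 kcal
equation 2 as written (C6H12(l) already on the reactant side): -936.8 kcal
equation 3 as written (C3H8(g) already on the reactant side): -530.6 kcal
By Hess's law, ΔH° = (-3)·(-372.8) + (1)·(-936.8) + (1)·(-530.6) = -349.0 kcal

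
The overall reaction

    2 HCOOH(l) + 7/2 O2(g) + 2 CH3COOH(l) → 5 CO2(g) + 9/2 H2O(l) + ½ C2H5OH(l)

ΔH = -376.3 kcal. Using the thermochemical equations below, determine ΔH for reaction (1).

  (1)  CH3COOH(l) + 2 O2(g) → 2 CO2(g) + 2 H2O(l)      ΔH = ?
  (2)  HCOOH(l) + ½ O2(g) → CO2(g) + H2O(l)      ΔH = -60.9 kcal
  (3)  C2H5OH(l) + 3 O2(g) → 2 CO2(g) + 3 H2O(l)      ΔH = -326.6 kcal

ΔH = -208.9 kcal

(1) × 2: contributes 2·x
(2) × 2: (2)·(-60.9) = -121.8 kcal
(3) reversed and × 1/2: (-1/2)·(-326.6) = +163.3 kcal
-376.3 = (-121.8) + (+163.3) + 2·x
x = (-376.3 − (+41.5)) / (2) = -208.9 kcal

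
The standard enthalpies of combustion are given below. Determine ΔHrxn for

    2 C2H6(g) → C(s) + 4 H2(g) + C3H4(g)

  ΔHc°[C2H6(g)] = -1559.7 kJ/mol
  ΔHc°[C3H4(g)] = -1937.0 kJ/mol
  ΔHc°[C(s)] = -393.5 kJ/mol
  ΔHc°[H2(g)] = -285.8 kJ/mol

ΔHrxn = 354.3 kJ/mol

Using ΔH = Σ nΔHc°(reactants) − Σ nΔHc°(products):
= [2·(-1559.7)] − [1·(-393.5) + 4·(-285.8) + 1·(-1937.0)]
= 354.3 kJ/mol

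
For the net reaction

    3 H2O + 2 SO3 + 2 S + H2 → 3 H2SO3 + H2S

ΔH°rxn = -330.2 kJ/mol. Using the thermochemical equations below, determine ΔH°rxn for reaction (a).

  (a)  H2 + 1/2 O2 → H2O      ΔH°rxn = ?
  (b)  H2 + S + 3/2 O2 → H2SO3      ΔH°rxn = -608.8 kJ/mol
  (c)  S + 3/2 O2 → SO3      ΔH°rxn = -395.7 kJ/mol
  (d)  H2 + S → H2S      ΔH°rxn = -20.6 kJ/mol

ΔH°rxn = -241.8 kJ/mol

(a) reversed and × 3 (reverse to put H2O on the reactant side; ×3 to match 3 H2O in the target): contributes −3·x
(b) × 3 (scale by 3 for the 3 H2SO3): (3)·(-608.8) = -1826.4 kJ/mol
(c) reversed and × 2 (reverse to put SO3 on the reactant side; ×2 to match 2 SO3 in the target): (-2)·(-395.7) = +791.4 kJ/mol
(d) as written (H2S already on the product side): -20.6 kJ/mol
-330.2 = (-1826.4) + (+791.4) + (-20.6) − 3·x
x = (-330.2 − (-1055.6)) / (-3) = -241.8 kJ/mol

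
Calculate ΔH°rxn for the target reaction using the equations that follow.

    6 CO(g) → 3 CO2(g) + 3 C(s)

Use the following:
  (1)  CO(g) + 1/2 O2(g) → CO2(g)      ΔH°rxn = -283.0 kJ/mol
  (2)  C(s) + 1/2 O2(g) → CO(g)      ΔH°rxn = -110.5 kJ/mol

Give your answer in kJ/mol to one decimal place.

ΔH°rxn = -517.5 kJ/mol

(1) × 3 (×3 to match 3 CO2(g) in the target): (3)·(-283.0) = -849.0 kJ/mol
(2) reversed and × 3 (reverse to put C(s) on the product side; scale by 3 for the 3 C(s)): (-3)·(-110.5) = +331.5 kJ/mol
Summing the manipulated equations, ΔH°rxn = (3)·(-283.0) + (-3)·(-110.5) = -517.5 kJ/mol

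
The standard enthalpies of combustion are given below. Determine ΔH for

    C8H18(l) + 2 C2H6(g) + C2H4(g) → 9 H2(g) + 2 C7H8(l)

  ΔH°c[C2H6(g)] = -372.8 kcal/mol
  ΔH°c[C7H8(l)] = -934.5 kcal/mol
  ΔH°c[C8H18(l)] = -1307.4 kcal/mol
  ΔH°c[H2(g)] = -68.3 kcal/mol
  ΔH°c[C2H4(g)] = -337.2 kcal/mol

Using ΔH = Σ nΔHc°(reactants) − Σ nΔHc°(products):
= [1·(-1307.4) + 2·(-372.8) + 1·(-337.2)] − [9·(-68.3) + 2·(-934.5)]
= 93.5 kcal/mol

ΔH = 93.5 kcal/mol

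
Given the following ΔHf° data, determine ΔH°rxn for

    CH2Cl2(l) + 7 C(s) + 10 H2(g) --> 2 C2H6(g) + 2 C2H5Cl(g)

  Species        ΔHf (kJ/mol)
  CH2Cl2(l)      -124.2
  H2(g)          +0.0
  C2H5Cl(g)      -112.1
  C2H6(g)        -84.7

Products: 2·(-84.7) + 2·(-112.1) = -393.6
Reactants: 1·(-124.2) + 7·(+0.0) + 10·(+0.0) = -124.2
ΔH°rxn = (-393.6) − (-124.2) = -269.4 kJ/mol

ΔH°rxn = -269.4 kJ/mol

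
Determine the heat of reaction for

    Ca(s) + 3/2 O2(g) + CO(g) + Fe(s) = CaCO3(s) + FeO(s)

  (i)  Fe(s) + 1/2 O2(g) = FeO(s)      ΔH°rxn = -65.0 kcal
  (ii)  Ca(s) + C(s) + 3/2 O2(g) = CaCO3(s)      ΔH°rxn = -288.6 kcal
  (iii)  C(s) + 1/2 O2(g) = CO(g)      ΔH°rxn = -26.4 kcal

ΔH°rxn = -327.2 kcal

(i) as written: -65.0 kcal
(ii) as written: -288.6 kcal
(iii) reversed: +26.4 kcal
ΔH°rxn = (1)·(-65.0) + (1)·(-288.6) + (-1)·(-26.4) = -327.2 kcal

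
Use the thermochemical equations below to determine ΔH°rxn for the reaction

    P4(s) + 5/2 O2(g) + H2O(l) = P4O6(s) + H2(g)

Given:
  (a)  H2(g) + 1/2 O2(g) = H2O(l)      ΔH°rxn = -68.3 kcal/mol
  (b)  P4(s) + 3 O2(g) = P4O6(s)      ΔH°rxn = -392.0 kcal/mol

(a) reversed: +68.3 kcal/mol
(b) as written: -392.0 kcal/mol
ΔH°rxn = (-1)·(-68.3) + (1)·(-392.0) = -323.7 kcal/mol

ΔH°rxn = -323.7 kcal/mol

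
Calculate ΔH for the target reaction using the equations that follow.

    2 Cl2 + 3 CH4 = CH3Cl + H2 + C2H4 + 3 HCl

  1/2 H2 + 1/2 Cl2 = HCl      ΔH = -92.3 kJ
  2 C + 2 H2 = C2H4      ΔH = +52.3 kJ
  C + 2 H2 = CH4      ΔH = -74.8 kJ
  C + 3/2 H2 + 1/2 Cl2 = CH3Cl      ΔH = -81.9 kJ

equation 1 × 3 (scale by 3 for the 3 HCl): (3)·(-92.3) = -276.9 kJ
equation 2 as written (C2H4 already on the product side): +52.3 kJ
equation 3 reversed and × 3 (CH4 must end up as a reactant; ×3 to match 3 CH4 in the target): (-3)·(-74.8) = +224.4 kJ
equation 4 as written (CH3Cl already on the product side): -81.9 kJ
Combining the equations, ΔH = (-276.9) + (+52.3) + (+224.4) + (-81.9) = -82.1 kJ

ΔH = -82.1 kJ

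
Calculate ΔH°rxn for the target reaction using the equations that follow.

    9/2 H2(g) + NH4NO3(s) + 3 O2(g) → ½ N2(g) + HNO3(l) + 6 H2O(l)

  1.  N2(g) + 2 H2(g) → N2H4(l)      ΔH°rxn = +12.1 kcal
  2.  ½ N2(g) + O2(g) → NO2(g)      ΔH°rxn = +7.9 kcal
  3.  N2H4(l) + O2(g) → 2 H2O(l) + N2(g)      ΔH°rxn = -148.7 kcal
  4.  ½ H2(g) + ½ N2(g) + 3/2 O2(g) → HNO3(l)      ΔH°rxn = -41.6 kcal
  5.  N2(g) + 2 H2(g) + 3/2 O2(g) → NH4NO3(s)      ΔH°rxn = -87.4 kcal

ΔH°rxn = -364.0 kcal

eq. 1 × 3: (3)·(+12.1) = +36.3 kcal
eq. 2: not needed.
eq. 3 × 3: (3)·(-148.7) = -446.1 kcal
eq. 4 as written: -41.6 kcal
eq. 5 reversed: +87.4 kcal
Since enthalpy is a state function, ΔH°rxn = (+36.3) + (-446.1) + (-41.6) + (+87.4) = -364.0 kcal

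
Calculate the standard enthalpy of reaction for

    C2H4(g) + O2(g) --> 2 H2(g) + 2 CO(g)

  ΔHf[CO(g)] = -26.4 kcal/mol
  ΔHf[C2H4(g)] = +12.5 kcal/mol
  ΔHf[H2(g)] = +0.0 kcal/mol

ΔH°rxn = -65.3 kcal/mol

ΔH°rxn = Σ nΔHf°(products) − Σ nΔHf°(reactants).
Products: 2·(+0.0) + 2·(-26.4) = -52.8
Reactants: 1·(+12.5) + 1·(+0.0) = +12.5
ΔH°rxn = (-52.8) − (+12.5) = -65.3 kcal/mol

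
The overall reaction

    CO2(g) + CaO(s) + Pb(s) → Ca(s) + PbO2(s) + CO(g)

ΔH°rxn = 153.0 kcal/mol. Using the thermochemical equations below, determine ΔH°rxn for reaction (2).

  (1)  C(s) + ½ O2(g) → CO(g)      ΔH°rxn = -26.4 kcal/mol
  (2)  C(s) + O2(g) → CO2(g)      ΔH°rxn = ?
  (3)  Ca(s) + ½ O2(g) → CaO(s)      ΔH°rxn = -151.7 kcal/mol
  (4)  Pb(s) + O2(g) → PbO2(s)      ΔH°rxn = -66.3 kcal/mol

ΔH°rxn = -94.0 kcal/mol

(1) as written (CO(g) already on the product side): -26.4 kcal/mol
(2) reversed (CO2(g) must end up as a reactant): contributes −x
(3) reversed (CaO(s) must end up as a reactant): +151.7 kcal/mol
(4) as written (PbO2(s) already on the product side): -66.3 kcal/mol
+153.0 = (-26.4) + (+151.7) + (-66.3) − x
x = (+153.0 − (+59.0)) / (-1) = -94.0 kcal/mol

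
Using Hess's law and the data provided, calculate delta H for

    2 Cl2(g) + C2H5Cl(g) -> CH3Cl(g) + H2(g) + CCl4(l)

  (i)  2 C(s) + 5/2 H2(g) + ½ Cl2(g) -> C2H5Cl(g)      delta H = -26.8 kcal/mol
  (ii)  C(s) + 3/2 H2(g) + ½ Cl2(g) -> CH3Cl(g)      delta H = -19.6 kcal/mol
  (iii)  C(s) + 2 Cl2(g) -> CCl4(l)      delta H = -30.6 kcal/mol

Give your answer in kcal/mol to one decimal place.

(i) reversed: +26.8 kcal/mol
(ii) as written: -19.6 kcal/mol
(iii) as written: -30.6 kcal/mol
Since enthalpy is a state function, delta H = (-1)·(-26.8) + (1)·(-19.6) + (1)·(-30.6) = -23.4 kcal/mol

delta H = -23.4 kcal/mol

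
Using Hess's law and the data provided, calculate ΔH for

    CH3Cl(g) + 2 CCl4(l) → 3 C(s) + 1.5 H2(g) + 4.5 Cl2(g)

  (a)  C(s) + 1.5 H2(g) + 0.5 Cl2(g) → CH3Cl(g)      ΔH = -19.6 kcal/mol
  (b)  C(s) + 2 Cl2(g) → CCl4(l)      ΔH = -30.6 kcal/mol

ΔH = 80.8 kcal/mol

(a) reversed: +19.6 kcal/mol
(b) reversed and × 2: (-2)·(-30.6) = +61.2 kcal/mol
ΔH = (+19.6) + (+61.2) = 80.8 kcal/mol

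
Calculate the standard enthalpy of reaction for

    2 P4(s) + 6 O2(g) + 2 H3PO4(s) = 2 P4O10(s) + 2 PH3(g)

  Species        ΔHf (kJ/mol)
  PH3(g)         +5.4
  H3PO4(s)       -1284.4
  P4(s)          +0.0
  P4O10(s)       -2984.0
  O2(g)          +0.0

ΔH° = -3388.4 kJ/mol

ΔH°rxn = Σ nΔHf°(products) − Σ nΔHf°(reactants).
Products: 2·(-2984.0) + 2·(+5.4) = -5957.2
Reactants: 2·(+0.0) + 6·(+0.0) + 2·(-1284.4) = -2568.8
ΔH° = (-5957.2) − (-2568.8) = -3388.4 kJ/mol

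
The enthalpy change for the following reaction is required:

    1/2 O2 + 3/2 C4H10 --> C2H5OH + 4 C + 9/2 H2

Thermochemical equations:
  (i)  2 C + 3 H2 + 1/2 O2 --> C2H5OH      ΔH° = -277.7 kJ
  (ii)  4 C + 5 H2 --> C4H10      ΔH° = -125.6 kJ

ΔH° = -89.3 kJ

(i) as written: -277.7 kJ
(ii) reversed and × 3/2: (-3/2)·(-125.6) = +188.4 kJ
By Hess's law, ΔH° = (-277.7) + (+188.4) = -89.3 kJ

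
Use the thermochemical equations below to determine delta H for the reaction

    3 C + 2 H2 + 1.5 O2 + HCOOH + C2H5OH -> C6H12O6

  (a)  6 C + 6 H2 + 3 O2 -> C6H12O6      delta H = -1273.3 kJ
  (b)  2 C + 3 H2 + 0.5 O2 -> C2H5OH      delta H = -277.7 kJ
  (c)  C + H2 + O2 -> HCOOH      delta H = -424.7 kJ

delta H = -570.9 kJ

(a) as written (C6H12O6 already on the product side): -1273.3 kJ
(b) reversed (C2H5OH must end up as a reactant): +277.7 kJ
(c) reversed (reverse to put HCOOH on the reactant side): +424.7 kJ
Summing the manipulated equations, delta H = (1)·(-1273.3) + (-1)·(-277.7) + (-1)·(-424.7) = -570.9 kJ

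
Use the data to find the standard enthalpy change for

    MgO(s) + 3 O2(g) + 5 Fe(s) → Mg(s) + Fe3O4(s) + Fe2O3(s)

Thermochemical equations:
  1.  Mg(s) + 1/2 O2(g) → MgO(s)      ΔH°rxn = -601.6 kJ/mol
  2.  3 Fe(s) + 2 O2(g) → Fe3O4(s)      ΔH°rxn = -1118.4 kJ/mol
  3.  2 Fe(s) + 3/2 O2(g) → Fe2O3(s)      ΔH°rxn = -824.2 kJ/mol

ΔH°rxn = -1341.0 kJ/mol

eq. 1 reversed: +601.6 kJ/mol
eq. 2 as written: -1118.4 kJ/mol
eq. 3 as written: -824.2 kJ/mol
Summing the manipulated equations, ΔH°rxn = (+601.6) + (-1118.4) + (-824.2) = -1341.0 kJ/mol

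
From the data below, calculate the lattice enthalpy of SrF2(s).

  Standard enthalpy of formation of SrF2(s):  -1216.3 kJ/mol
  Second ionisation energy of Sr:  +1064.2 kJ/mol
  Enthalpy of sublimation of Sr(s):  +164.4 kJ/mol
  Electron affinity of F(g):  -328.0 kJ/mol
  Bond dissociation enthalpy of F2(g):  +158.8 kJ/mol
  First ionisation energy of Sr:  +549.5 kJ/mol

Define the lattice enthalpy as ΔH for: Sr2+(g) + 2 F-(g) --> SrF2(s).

ΔHf° = 1·ΔHsub + 1·(ΣIE) + 1·D(F2) + 2·EA + U
-1216.3 = 1·(+164.4) + 1·(+1613.7) + 1·(+158.8) + 2·(-328.0) + U
U = -1216.3 − (+1280.9) = -2497.2 kJ/mol

U = -2497.2 kJ/mol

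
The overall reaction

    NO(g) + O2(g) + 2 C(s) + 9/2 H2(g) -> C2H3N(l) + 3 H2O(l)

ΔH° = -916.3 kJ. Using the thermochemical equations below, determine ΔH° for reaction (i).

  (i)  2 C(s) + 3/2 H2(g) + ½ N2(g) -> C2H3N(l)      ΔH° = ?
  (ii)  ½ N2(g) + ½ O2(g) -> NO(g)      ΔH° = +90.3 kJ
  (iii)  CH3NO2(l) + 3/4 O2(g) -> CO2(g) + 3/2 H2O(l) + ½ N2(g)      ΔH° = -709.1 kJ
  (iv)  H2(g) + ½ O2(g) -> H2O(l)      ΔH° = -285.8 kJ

ΔH° = 31.4 kJ

(i) as written (C2H3N(l) already on the product side): contributes x
(ii) reversed (reverse to put NO(g) on the reactant side): -90.3 kJ
(iii): not needed (CO2(g) appears nowhere else).
(iv) × 3: (3)·(-285.8) = -857.4 kJ
-916.3 = (-90.3) + (-857.4) + x
x = (-916.3 − (-947.7)) / (1) = 31.4 kJ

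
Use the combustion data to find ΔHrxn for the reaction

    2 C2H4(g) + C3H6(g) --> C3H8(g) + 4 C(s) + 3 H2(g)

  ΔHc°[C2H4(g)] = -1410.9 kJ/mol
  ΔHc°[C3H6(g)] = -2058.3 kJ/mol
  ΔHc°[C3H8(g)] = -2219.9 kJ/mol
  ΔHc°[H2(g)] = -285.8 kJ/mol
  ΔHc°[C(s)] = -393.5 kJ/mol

With combustion enthalpies, reactants minus products:
= [2·(-1410.9) + 1·(-2058.3)] − [1·(-2219.9) + 4·(-393.5) + 3·(-285.8)]
= -228.8 kJ/mol

ΔHrxn = -228.8 kJ/mol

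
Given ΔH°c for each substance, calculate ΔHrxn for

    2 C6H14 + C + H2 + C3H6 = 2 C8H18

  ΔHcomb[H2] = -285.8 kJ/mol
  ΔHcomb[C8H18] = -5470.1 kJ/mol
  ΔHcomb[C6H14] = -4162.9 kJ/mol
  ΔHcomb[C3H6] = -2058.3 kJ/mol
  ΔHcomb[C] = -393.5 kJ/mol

Using ΔH = Σ nΔHc°(reactants) − Σ nΔHc°(products):
= [2·(-4162.9) + 1·(-393.5) + 1·(-285.8) + 1·(-2058.3)] − [2·(-5470.1)]
= -123.2 kJ/mol

ΔHrxn = -123.2 kJ/mol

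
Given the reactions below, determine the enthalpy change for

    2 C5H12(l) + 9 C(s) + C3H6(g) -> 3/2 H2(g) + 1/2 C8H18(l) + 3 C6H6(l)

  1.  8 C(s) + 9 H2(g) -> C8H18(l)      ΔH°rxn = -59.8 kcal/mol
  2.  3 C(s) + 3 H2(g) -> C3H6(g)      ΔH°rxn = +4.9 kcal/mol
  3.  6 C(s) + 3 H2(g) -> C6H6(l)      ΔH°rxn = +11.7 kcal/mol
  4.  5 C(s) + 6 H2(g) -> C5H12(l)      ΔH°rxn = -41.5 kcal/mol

eq. 1 × 1/2 (×1/2 to match 1/2 C8H18(l) in the target): (1/2)·(-59.8) = -29.9 kcal/mol
eq. 2 reversed (reverse to put C3H6(g) on the reactant side): -4.9 kcal/mol
eq. 3 × 3 (scale by 3 for the 3 C6H6(l)): (3)·(+11.7) = +35.1 kcal/mol
eq. 4 reversed and × 2 (reverse to put C5H12(l) on the reactant side; scale by 2 for the 2 C5H12(l)): (-2)·(-41.5) = +83.0 kcal/mol
Combining the equations, ΔH°rxn = (-29.9) + (-4.9) + (+35.1) + (+83.0) = 83.3 kcal/mol

ΔH°rxn = 83.3 kcal/mol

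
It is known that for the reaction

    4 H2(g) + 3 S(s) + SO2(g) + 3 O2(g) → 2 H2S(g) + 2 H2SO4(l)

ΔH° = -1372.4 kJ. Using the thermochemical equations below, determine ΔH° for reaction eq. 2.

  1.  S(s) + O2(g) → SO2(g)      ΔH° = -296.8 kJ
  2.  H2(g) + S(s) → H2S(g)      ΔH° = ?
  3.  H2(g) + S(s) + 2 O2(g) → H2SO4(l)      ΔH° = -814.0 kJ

ΔH° = -20.6 kJ

eq. 1 reversed (reverse to put SO2(g) on the reactant side): +296.8 kJ
eq. 2 × 2 (×2 to match 2 H2S(g) in the target): contributes 2·x
eq. 3 × 2 (scale by 2 for the 2 H2SO4(l)): (2)·(-814.0) = -1628.0 kJ
-1372.4 = (+296.8) + (-1628.0) + 2·x
x = (-1372.4 − (-1331.2)) / (2) = -20.6 kJ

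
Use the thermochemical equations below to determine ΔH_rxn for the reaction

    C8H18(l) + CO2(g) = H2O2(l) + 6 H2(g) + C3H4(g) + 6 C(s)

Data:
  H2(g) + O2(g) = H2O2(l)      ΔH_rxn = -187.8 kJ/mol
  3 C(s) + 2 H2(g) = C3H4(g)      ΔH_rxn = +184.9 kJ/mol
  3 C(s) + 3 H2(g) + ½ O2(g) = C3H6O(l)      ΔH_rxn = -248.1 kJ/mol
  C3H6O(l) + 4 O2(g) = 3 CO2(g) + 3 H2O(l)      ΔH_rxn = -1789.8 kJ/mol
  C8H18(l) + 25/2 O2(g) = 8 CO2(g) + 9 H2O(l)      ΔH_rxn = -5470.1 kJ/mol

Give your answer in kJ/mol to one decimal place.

ΔH_rxn = 640.7 kJ/mol

equation 1 as written: -187.8 kJ/mol
equation 2 as written: +184.9 kJ/mol
equation 3 reversed and × 3: (-3)·(-248.1) = +744.3 kJ/mol
equation 4 reversed and × 3: (-3)·(-1789.8) = +5369.4 kJ/mol
equation 5 as written: -5470.1 kJ/mol
ΔH_rxn = (1)·(-187.8) + (1)·(+184.9) + (-3)·(-248.1) + (-3)·(-1789.8) + (1)·(-5470.1) = 640.7 kJ/mol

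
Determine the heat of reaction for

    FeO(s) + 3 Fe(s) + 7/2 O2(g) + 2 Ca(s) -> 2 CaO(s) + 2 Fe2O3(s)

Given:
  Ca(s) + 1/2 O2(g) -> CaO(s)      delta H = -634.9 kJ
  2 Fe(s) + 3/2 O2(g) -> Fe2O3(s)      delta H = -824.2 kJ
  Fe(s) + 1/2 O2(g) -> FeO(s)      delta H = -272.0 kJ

delta H = -2646.2 kJ

equation 1 × 2: (2)·(-634.9) = -1269.8 kJ
equation 2 × 2: (2)·(-824.2) = -1648.4 kJ
equation 3 reversed: +272.0 kJ
Combining the equations, delta H = (2)·(-634.9) + (2)·(-824.2) + (-1)·(-272.0) = -2646.2 kJ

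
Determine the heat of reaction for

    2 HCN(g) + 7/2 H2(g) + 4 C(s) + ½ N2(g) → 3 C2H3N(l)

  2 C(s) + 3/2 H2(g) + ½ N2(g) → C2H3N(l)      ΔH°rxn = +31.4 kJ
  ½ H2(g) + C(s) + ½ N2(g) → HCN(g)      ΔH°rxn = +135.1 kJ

equation 1 × 3 (scale by 3 for the 3 C2H3N(l)): (3)·(+31.4) = +94.2 kJ
equation 2 reversed and × 2 (reverse to put HCN(g) on the reactant side; ×2 to match 2 HCN(g) in the target): (-2)·(+135.1) = -270.2 kJ
Since enthalpy is a state function, ΔH°rxn = (3)·(+31.4) + (-2)·(+135.1) = -176.0 kJ

ΔH°rxn = -176.0 kJ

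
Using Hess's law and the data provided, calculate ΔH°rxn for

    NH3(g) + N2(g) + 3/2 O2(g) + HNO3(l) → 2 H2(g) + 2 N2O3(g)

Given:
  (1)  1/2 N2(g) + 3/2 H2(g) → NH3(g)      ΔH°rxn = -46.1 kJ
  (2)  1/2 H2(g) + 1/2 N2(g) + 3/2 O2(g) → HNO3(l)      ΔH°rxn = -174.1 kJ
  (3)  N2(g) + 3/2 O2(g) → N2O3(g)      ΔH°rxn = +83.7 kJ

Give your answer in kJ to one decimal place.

(1) reversed (NH3(g) must end up as a reactant): +46.1 kJ
(2) reversed (HNO3(l) must end up as a reactant): +174.1 kJ
(3) × 2 (×2 to match 2 N2O3(g) in the target): (2)·(+83.7) = +167.4 kJ
ΔH°rxn = (+46.1) + (+174.1) + (+167.4) = 387.6 kJ

ΔH°rxn = 387.6 kJ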